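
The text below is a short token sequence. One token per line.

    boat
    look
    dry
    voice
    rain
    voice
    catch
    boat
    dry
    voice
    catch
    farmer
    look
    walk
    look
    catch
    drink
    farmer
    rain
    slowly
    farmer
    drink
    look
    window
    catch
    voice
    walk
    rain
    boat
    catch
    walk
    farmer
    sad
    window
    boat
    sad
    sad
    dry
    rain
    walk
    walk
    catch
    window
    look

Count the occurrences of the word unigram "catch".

Scanning the 44 tokens for "catch":
  position 7: catch
  position 11: catch
  position 16: catch
  position 25: catch
  position 30: catch
  position 42: catch

6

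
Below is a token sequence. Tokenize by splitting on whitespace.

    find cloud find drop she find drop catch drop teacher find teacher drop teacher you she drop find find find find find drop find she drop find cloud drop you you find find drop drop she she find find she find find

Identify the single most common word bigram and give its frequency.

Bigram frequencies (highest first):
  find find: 7
  find drop: 4
  she find: 3
  drop find: 3
  find cloud: 2
  drop she: 2
  … (17 more, each ≤ 2)

"find find", 7 times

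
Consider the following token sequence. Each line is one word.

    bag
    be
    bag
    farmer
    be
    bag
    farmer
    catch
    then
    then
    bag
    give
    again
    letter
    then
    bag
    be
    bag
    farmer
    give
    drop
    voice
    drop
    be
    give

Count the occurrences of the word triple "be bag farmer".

Scanning the 23 overlapping trigram windows for "be bag farmer":
  position 2–4: be bag farmer
  position 5–7: be bag farmer
  position 17–19: be bag farmer

3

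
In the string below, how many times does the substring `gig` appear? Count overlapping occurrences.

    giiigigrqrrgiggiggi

Sliding a length-3 window over the 19 characters (17 positions):
  position 5–7: gig
  position 12–14: gig
  position 15–17: gig

3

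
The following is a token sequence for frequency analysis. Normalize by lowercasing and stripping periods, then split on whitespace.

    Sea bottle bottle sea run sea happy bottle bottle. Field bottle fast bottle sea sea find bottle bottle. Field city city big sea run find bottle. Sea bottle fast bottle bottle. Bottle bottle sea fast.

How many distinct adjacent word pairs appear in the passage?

20

35 tokens → 34 bigram windows in total.
Repeated bigrams (each contributes count−1 duplicates):
  bottle bottle: 6
  bottle sea: 4
  bottle fast: 2
  bottle field: 2
  fast bottle: 2
  find bottle: 2
  sea bottle: 2
  sea run: 2
14 duplicate windows → 34 − 14 = 20 distinct.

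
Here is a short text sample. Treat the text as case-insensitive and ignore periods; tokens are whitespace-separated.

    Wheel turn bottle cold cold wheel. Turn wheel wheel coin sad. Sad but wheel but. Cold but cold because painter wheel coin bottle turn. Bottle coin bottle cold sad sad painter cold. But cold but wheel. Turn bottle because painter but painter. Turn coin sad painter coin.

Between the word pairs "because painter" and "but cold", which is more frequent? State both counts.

"but cold" (3 vs 2)

"because painter": 2 occurrences
"but cold": 3 occurrences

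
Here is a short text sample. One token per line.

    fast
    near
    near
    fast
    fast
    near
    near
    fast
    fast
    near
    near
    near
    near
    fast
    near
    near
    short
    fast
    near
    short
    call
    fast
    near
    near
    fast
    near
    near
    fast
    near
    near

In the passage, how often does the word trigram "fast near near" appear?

Scanning the 28 overlapping trigram windows for "fast near near":
  position 1–3: fast near near
  position 5–7: fast near near
  position 9–11: fast near near
  position 14–16: fast near near
  position 22–24: fast near near
  position 25–27: fast near near
  position 28–30: fast near near

7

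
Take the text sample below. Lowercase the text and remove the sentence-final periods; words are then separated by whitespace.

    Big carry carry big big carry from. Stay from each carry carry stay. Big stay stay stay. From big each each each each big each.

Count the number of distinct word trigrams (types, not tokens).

25 tokens → 23 trigram windows in total.
Repeated trigrams (each contributes count−1 duplicates):
  each each each: 2
1 duplicate windows → 23 − 1 = 22 distinct.

22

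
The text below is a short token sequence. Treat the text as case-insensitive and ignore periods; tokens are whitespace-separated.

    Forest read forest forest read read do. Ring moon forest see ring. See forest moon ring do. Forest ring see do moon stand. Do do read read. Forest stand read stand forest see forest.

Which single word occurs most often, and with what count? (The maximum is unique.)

"forest", 9 times

Unigram frequencies (highest first):
  forest: 9
  read: 6
  do: 5
  ring: 4
  see: 4
  moon: 3
  … (1 more, each ≤ 3)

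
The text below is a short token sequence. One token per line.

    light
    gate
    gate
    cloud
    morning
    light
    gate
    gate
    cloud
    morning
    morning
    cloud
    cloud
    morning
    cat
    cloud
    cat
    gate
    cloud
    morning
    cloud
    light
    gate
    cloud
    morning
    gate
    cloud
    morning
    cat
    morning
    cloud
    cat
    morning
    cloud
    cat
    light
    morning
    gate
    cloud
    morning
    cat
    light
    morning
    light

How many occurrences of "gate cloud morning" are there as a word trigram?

Scanning the 42 overlapping trigram windows for "gate cloud morning":
  position 3–5: gate cloud morning
  position 8–10: gate cloud morning
  position 18–20: gate cloud morning
  position 23–25: gate cloud morning
  position 26–28: gate cloud morning
  position 38–40: gate cloud morning

6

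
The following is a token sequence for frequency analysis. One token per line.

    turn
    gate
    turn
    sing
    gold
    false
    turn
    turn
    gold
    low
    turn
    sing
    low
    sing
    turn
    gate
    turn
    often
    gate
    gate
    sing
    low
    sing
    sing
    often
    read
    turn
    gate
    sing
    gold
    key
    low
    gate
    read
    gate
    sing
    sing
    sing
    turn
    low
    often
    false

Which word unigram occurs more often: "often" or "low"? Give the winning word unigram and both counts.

"often": 3 occurrences
"low": 5 occurrences

"low" (5 vs 3)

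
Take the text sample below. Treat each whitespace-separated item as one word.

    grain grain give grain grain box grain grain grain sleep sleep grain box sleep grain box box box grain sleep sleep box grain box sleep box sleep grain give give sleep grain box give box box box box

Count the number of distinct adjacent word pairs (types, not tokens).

15

38 tokens → 37 bigram windows in total.
Repeated bigrams (each contributes count−1 duplicates):
  box box: 5
  grain box: 5
  grain grain: 4
  sleep grain: 4
  box grain: 3
  box sleep: 3
  grain give: 2
  grain sleep: 2
  … (2 more repeated)
22 duplicate windows → 37 − 22 = 15 distinct.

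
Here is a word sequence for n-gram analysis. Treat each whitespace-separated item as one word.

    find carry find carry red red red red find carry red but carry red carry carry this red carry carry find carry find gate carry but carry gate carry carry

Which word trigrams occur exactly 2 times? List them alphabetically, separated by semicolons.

carry find carry; find carry find; find carry red; red carry carry; red red red

Trigram counts meeting the condition (exactly 2 times):
  carry find carry: 2
  find carry find: 2
  find carry red: 2
  red carry carry: 2
  red red red: 2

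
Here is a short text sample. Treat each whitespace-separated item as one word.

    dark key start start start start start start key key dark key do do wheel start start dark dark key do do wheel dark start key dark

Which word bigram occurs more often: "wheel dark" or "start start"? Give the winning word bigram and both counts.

"wheel dark": 1 occurrence
"start start": 6 occurrences

"start start" (6 vs 1)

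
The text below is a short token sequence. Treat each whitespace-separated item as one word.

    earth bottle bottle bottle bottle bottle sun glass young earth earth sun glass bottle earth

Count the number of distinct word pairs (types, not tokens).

15 tokens → 14 bigram windows in total.
Repeated bigrams (each contributes count−1 duplicates):
  bottle bottle: 4
  sun glass: 2
4 duplicate windows → 14 − 4 = 10 distinct.

10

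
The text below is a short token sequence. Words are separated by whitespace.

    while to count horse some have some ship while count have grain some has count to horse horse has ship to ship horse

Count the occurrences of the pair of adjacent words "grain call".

0

Scanning the 22 overlapping bigram windows for "grain call":
  (none found)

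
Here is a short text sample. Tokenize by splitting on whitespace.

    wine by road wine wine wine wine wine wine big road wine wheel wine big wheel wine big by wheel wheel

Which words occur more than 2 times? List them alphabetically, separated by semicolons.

big; wheel; wine

Unigram counts meeting the condition (more than 2 times):
  big: 3
  wheel: 4
  wine: 10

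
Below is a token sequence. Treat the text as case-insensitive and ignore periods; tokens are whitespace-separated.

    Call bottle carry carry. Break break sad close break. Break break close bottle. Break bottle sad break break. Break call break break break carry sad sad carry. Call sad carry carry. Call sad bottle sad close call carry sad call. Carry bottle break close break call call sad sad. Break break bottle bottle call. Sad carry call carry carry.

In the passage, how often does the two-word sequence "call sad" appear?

Scanning the 58 overlapping bigram windows for "call sad":
  position 28–29: call sad
  position 32–33: call sad
  position 47–48: call sad
  position 54–55: call sad

4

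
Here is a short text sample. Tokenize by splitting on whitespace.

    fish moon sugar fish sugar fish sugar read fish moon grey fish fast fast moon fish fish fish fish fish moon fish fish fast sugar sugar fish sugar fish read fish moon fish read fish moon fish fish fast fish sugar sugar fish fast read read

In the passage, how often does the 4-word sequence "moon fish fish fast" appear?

2

Scanning the 43 overlapping 4-gram windows for "moon fish fish fast":
  position 21–24: moon fish fish fast
  position 36–39: moon fish fish fast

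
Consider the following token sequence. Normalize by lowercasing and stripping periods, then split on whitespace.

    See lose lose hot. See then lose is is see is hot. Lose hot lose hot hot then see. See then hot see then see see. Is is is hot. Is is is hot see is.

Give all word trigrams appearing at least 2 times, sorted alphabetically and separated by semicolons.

hot lose hot; hot see then; is is hot; is is is; then see see

Trigram counts meeting the condition (at least 2 times):
  hot lose hot: 2
  hot see then: 2
  is is hot: 2
  is is is: 2
  then see see: 2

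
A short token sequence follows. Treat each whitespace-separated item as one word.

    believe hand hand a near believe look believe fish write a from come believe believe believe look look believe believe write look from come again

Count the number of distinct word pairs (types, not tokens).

25 tokens → 24 bigram windows in total.
Repeated bigrams (each contributes count−1 duplicates):
  believe believe: 3
  believe look: 2
  from come: 2
  look believe: 2
5 duplicate windows → 24 − 5 = 19 distinct.

19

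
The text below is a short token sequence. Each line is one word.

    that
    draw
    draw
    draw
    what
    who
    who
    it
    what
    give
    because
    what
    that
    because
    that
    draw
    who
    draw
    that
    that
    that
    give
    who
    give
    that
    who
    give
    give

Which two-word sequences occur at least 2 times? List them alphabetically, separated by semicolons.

Bigram counts meeting the condition (at least 2 times):
  draw draw: 2
  that draw: 2
  that that: 2
  who give: 2

draw draw; that draw; that that; who give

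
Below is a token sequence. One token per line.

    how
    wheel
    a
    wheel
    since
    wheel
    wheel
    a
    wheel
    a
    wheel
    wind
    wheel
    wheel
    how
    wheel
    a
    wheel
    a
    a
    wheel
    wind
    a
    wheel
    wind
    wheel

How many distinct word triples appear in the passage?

26 tokens → 24 trigram windows in total.
Repeated trigrams (each contributes count−1 duplicates):
  wheel a wheel: 4
  a wheel wind: 3
  a wheel a: 2
  how wheel a: 2
  wheel wind wheel: 2
8 duplicate windows → 24 − 8 = 16 distinct.

16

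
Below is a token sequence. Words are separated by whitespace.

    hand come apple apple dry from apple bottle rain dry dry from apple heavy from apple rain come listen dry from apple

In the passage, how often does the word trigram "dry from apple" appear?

Scanning the 20 overlapping trigram windows for "dry from apple":
  position 5–7: dry from apple
  position 11–13: dry from apple
  position 20–22: dry from apple

3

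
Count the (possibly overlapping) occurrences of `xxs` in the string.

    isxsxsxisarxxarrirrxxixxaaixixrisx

0

Sliding a length-3 window over the 34 characters (32 positions):
  (no match at any position)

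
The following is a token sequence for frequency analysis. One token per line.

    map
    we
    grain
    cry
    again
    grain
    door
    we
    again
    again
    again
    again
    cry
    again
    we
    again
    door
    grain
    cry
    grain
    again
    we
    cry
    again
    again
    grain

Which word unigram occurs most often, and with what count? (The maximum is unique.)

Unigram frequencies (highest first):
  again: 10
  grain: 5
  we: 4
  cry: 4
  door: 2
  map: 1

"again", 10 times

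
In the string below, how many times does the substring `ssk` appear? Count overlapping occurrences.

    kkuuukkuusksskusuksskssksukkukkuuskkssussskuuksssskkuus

Sliding a length-3 window over the 55 characters (53 positions):
  position 12–14: ssk
  position 19–21: ssk
  position 22–24: ssk
  position 41–43: ssk
  position 49–51: ssk

5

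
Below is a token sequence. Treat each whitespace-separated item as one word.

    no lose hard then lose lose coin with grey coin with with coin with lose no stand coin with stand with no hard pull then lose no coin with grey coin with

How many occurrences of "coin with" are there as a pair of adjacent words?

6

Scanning the 31 overlapping bigram windows for "coin with":
  position 7–8: coin with
  position 10–11: coin with
  position 13–14: coin with
  position 18–19: coin with
  position 28–29: coin with
  position 31–32: coin with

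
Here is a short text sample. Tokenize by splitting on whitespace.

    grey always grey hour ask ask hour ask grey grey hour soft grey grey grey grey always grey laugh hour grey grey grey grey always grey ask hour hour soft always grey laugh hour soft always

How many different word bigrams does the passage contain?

16

36 tokens → 35 bigram windows in total.
Repeated bigrams (each contributes count−1 duplicates):
  grey grey: 7
  always grey: 4
  grey always: 3
  hour soft: 3
  ask hour: 2
  grey hour: 2
  grey laugh: 2
  hour ask: 2
  … (2 more repeated)
19 duplicate windows → 35 − 19 = 16 distinct.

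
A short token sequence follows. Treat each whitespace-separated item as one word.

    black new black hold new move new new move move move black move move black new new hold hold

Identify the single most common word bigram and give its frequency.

"move move", 3 times

Bigram frequencies (highest first):
  move move: 3
  black new: 2
  new move: 2
  new new: 2
  move black: 2
  new black: 1
  … (6 more, each ≤ 1)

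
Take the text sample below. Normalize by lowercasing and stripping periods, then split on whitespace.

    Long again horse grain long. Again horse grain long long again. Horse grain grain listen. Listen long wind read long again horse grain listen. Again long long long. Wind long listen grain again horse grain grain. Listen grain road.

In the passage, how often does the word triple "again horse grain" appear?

Scanning the 37 overlapping trigram windows for "again horse grain":
  position 2–4: again horse grain
  position 6–8: again horse grain
  position 11–13: again horse grain
  position 21–23: again horse grain
  position 33–35: again horse grain

5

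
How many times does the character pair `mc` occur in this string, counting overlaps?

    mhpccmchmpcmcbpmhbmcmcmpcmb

Sliding a length-2 window over the 27 characters (26 positions):
  position 6–7: mc
  position 12–13: mc
  position 19–20: mc
  position 21–22: mc

4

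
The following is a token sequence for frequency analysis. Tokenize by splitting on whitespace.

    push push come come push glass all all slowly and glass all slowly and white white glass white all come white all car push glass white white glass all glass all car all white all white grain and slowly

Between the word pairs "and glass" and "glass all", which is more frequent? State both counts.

"glass all" (4 vs 1)

"and glass": 1 occurrence
"glass all": 4 occurrences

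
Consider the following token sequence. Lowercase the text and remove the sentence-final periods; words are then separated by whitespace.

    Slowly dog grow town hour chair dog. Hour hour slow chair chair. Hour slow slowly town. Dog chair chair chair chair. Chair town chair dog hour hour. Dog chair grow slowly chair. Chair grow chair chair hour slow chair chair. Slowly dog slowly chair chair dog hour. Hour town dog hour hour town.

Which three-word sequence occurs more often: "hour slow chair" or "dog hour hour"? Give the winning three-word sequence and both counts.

"dog hour hour" (4 vs 2)

"hour slow chair": 2 occurrences
"dog hour hour": 4 occurrences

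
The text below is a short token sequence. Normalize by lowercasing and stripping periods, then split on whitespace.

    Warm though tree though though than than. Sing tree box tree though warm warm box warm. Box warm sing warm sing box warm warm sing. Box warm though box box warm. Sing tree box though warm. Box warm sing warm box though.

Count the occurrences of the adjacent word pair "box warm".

Scanning the 41 overlapping bigram windows for "box warm":
  position 15–16: box warm
  position 17–18: box warm
  position 22–23: box warm
  position 26–27: box warm
  position 30–31: box warm
  position 37–38: box warm

6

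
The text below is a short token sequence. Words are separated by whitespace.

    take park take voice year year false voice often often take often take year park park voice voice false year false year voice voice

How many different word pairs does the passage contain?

19

24 tokens → 23 bigram windows in total.
Repeated bigrams (each contributes count−1 duplicates):
  false year: 2
  often take: 2
  voice voice: 2
  year false: 2
4 duplicate windows → 23 − 4 = 19 distinct.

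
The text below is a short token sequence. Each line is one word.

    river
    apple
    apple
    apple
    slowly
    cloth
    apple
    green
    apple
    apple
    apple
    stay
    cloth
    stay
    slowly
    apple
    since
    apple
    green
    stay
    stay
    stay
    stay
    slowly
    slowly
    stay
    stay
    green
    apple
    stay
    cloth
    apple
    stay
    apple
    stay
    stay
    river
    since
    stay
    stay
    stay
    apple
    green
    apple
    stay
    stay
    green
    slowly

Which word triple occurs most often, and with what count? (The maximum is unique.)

"stay stay stay", 3 times

Trigram frequencies (highest first):
  stay stay stay: 3
  apple apple apple: 2
  apple green apple: 2
  apple stay cloth: 2
  stay stay green: 2
  green apple stay: 2
  … (32 more, each ≤ 2)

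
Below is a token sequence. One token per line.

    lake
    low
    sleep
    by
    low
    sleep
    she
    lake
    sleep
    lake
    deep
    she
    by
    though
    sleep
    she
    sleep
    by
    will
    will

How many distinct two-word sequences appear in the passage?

16

20 tokens → 19 bigram windows in total.
Repeated bigrams (each contributes count−1 duplicates):
  low sleep: 2
  sleep by: 2
  sleep she: 2
3 duplicate windows → 19 − 3 = 16 distinct.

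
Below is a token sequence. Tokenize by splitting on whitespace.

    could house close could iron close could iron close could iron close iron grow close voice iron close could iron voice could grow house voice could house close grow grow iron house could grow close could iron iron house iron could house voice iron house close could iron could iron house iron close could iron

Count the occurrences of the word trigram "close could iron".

Scanning the 53 overlapping trigram windows for "close could iron":
  position 3–5: close could iron
  position 6–8: close could iron
  position 9–11: close could iron
  position 18–20: close could iron
  position 35–37: close could iron
  position 46–48: close could iron
  position 53–55: close could iron

7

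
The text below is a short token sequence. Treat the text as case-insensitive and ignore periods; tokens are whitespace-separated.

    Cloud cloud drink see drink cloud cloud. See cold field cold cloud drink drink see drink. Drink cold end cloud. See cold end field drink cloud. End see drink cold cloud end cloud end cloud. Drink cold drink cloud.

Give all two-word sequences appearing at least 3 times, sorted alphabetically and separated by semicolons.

Bigram counts meeting the condition (at least 3 times):
  cloud drink: 3
  cloud end: 3
  drink cloud: 3
  drink cold: 3
  end cloud: 3
  see drink: 3

cloud drink; cloud end; drink cloud; drink cold; end cloud; see drink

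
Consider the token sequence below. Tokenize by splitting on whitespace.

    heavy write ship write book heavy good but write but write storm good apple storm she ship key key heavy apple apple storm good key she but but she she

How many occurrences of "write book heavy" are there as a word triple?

Scanning the 28 overlapping trigram windows for "write book heavy":
  position 4–6: write book heavy

1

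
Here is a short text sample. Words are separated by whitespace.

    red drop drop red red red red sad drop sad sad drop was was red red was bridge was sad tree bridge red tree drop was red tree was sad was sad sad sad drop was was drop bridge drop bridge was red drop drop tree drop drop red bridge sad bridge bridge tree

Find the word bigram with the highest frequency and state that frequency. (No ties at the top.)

"red red", 4 times

Bigram frequencies (highest first):
  red red: 4
  drop drop: 3
  sad drop: 3
  sad sad: 3
  drop was: 3
  was red: 3
  … (25 more, each ≤ 3)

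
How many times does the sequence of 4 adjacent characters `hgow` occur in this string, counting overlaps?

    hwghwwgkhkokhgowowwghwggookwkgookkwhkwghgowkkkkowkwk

2

Sliding a length-4 window over the 52 characters (49 positions):
  position 13–16: hgow
  position 40–43: hgow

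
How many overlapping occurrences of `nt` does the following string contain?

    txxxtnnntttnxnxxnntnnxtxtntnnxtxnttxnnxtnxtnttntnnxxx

6

Sliding a length-2 window over the 53 characters (52 positions):
  position 8–9: nt
  position 18–19: nt
  position 26–27: nt
  position 33–34: nt
  position 44–45: nt
  position 47–48: nt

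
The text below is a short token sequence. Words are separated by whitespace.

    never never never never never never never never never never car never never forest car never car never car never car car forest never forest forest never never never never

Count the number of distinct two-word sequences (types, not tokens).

30 tokens → 29 bigram windows in total.
Repeated bigrams (each contributes count−1 duplicates):
  never never: 13
  car never: 4
  never car: 4
  forest never: 2
  never forest: 2
20 duplicate windows → 29 − 20 = 9 distinct.

9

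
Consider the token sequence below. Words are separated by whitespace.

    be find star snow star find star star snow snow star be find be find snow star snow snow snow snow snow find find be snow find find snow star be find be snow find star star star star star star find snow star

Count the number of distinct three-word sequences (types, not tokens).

44 tokens → 42 trigram windows in total.
Repeated trigrams (each contributes count−1 duplicates):
  star star star: 4
  find snow star: 3
  snow snow snow: 3
  be find be: 2
  be snow find: 2
  find be snow: 2
  find star star: 2
  snow find find: 2
  … (3 more repeated)
15 duplicate windows → 42 − 15 = 27 distinct.

27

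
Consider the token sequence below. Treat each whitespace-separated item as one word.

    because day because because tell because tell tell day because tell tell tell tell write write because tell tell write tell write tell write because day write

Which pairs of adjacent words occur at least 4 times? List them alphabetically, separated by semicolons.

Bigram counts meeting the condition (at least 4 times):
  because tell: 4
  tell tell: 5
  tell write: 4

because tell; tell tell; tell write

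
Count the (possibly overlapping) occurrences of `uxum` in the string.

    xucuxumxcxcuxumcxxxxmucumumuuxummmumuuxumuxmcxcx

4

Sliding a length-4 window over the 48 characters (45 positions):
  position 4–7: uxum
  position 12–15: uxum
  position 29–32: uxum
  position 38–41: uxum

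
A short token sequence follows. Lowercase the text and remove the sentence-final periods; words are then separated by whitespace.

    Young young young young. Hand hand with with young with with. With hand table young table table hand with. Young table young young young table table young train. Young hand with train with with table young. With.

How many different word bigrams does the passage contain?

18

37 tokens → 36 bigram windows in total.
Repeated bigrams (each contributes count−1 duplicates):
  young young: 5
  table young: 4
  with with: 4
  hand with: 3
  young table: 3
  table table: 2
  with young: 2
  young hand: 2
  … (1 more repeated)
18 duplicate windows → 36 − 18 = 18 distinct.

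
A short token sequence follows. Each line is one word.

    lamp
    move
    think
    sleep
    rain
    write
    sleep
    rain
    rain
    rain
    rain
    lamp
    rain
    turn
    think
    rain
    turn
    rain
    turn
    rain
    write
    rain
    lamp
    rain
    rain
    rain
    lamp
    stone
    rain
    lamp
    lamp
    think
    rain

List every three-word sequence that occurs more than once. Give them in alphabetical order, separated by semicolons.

rain lamp rain; rain rain lamp; rain rain rain; rain turn rain

Trigram counts meeting the condition (more than once):
  rain lamp rain: 2
  rain rain lamp: 2
  rain rain rain: 3
  rain turn rain: 2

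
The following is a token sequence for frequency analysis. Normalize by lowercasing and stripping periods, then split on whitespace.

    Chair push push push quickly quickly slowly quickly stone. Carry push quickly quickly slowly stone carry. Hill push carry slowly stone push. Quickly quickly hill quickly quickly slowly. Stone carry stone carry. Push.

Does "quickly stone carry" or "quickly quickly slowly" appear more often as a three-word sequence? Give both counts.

"quickly quickly slowly" (3 vs 1)

"quickly stone carry": 1 occurrence
"quickly quickly slowly": 3 occurrences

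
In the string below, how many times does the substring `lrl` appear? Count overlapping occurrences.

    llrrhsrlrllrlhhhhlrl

Sliding a length-3 window over the 20 characters (18 positions):
  position 8–10: lrl
  position 11–13: lrl
  position 18–20: lrl

3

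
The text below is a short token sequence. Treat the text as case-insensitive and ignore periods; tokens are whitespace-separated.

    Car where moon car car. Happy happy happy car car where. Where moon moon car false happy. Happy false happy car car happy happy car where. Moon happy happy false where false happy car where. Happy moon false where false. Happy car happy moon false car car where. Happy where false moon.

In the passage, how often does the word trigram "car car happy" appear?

2

Scanning the 50 overlapping trigram windows for "car car happy":
  position 4–6: car car happy
  position 21–23: car car happy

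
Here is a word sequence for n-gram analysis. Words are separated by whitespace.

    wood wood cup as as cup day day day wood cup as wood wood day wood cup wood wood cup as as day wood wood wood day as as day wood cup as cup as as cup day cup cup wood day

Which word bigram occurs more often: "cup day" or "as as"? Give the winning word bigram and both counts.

"cup day": 2 occurrences
"as as": 4 occurrences

"as as" (4 vs 2)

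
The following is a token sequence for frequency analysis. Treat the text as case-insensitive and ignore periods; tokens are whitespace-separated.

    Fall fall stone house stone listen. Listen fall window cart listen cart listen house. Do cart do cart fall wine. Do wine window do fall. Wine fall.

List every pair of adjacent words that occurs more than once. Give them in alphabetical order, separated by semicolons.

cart listen; do cart; fall wine

Bigram counts meeting the condition (more than once):
  cart listen: 2
  do cart: 2
  fall wine: 2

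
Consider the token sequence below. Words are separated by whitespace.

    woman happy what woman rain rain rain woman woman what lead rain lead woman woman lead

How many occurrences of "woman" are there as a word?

6

Scanning the 16 tokens for "woman":
  position 1: woman
  position 4: woman
  position 8: woman
  position 9: woman
  position 14: woman
  position 15: woman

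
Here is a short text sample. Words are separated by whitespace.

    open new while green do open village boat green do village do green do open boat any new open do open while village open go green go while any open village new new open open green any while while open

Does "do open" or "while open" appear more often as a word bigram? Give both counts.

"do open": 3 occurrences
"while open": 1 occurrence

"do open" (3 vs 1)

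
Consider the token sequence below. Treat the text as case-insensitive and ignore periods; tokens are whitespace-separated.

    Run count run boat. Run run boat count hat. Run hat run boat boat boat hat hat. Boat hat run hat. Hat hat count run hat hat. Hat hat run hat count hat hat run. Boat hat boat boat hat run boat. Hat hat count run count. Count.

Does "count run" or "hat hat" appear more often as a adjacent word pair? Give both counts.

"hat hat" (8 vs 3)

"count run": 3 occurrences
"hat hat": 8 occurrences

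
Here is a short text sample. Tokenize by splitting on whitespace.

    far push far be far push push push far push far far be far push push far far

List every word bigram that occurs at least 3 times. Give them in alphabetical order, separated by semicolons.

Bigram counts meeting the condition (at least 3 times):
  far push: 4
  push far: 4
  push push: 3

far push; push far; push push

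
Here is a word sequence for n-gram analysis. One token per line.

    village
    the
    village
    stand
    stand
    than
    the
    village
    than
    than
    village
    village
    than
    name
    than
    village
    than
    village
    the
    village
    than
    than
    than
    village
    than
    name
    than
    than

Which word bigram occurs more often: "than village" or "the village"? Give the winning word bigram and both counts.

"than village" (4 vs 3)

"than village": 4 occurrences
"the village": 3 occurrences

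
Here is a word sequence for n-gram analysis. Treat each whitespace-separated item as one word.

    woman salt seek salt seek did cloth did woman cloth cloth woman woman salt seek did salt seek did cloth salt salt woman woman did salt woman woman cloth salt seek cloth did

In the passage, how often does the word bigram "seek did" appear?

Scanning the 32 overlapping bigram windows for "seek did":
  position 5–6: seek did
  position 15–16: seek did
  position 18–19: seek did

3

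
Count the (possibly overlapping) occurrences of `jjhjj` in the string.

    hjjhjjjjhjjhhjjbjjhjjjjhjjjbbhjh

Sliding a length-5 window over the 32 characters (28 positions):
  position 2–6: jjhjj
  position 7–11: jjhjj
  position 17–21: jjhjj
  position 22–26: jjhjj

4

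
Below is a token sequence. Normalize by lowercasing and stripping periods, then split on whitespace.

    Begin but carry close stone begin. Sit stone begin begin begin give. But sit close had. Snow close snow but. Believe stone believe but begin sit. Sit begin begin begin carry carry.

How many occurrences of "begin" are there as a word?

9

Scanning the 32 tokens for "begin":
  position 1: begin
  position 6: begin
  position 9: begin
  position 10: begin
  position 11: begin
  position 25: begin
  position 28: begin
  position 29: begin
  position 30: begin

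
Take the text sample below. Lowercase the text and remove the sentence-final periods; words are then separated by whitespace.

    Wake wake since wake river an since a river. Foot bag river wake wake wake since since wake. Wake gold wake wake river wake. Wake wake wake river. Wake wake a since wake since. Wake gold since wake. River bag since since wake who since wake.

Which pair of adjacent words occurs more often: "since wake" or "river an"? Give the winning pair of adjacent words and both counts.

"since wake" (7 vs 1)

"since wake": 7 occurrences
"river an": 1 occurrence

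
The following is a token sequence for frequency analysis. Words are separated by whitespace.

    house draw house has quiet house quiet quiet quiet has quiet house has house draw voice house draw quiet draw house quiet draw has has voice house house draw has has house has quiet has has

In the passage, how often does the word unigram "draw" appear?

Scanning the 36 tokens for "draw":
  position 2: draw
  position 15: draw
  position 18: draw
  position 20: draw
  position 23: draw
  position 29: draw

6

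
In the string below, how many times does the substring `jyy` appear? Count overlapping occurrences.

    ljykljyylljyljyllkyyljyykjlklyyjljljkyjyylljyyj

Sliding a length-3 window over the 47 characters (45 positions):
  position 6–8: jyy
  position 22–24: jyy
  position 39–41: jyy
  position 44–46: jyy

4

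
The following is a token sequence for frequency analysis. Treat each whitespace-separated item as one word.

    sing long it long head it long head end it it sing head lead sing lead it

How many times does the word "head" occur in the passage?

3

Scanning the 17 tokens for "head":
  position 5: head
  position 8: head
  position 13: head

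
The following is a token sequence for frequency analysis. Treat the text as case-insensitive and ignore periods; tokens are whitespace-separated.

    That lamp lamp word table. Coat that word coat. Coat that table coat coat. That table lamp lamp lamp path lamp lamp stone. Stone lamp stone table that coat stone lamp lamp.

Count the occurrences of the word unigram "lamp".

10

Scanning the 32 tokens for "lamp":
  position 2: lamp
  position 3: lamp
  position 17: lamp
  position 18: lamp
  position 19: lamp
  position 21: lamp
  position 22: lamp
  position 25: lamp
  position 31: lamp
  position 32: lamp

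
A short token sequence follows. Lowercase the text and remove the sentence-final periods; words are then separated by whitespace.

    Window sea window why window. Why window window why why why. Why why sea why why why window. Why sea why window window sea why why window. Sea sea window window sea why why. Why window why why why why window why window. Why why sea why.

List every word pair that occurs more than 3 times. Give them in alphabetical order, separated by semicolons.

sea why; why why; why window; window sea; window why

Bigram counts meeting the condition (more than 3 times):
  sea why: 5
  why why: 13
  why window: 8
  window sea: 4
  window why: 7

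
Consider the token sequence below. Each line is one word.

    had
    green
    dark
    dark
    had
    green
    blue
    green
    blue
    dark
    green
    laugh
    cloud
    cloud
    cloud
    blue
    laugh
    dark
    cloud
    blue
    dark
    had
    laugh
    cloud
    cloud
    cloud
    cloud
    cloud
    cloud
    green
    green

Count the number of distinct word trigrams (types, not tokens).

31 tokens → 29 trigram windows in total.
Repeated trigrams (each contributes count−1 duplicates):
  cloud cloud cloud: 5
  laugh cloud cloud: 2
5 duplicate windows → 29 − 5 = 24 distinct.

24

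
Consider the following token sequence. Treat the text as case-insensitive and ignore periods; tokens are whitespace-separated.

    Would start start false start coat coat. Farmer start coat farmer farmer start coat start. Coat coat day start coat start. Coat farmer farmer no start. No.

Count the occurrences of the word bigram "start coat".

Scanning the 26 overlapping bigram windows for "start coat":
  position 5–6: start coat
  position 9–10: start coat
  position 13–14: start coat
  position 15–16: start coat
  position 19–20: start coat
  position 21–22: start coat

6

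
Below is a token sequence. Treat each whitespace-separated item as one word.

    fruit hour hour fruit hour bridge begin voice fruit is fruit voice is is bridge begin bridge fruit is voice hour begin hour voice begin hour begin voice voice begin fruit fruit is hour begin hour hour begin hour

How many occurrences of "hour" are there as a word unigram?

Scanning the 39 tokens for "hour":
  position 2: hour
  position 3: hour
  position 5: hour
  position 21: hour
  position 23: hour
  position 26: hour
  position 34: hour
  position 36: hour
  position 37: hour
  position 39: hour

10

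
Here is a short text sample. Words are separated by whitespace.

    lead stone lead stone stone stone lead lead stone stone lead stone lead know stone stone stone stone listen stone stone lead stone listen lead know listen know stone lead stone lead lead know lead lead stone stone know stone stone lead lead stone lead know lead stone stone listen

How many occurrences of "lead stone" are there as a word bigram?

9

Scanning the 49 overlapping bigram windows for "lead stone":
  position 1–2: lead stone
  position 3–4: lead stone
  position 8–9: lead stone
  position 11–12: lead stone
  position 22–23: lead stone
  position 30–31: lead stone
  position 36–37: lead stone
  position 43–44: lead stone
  position 47–48: lead stone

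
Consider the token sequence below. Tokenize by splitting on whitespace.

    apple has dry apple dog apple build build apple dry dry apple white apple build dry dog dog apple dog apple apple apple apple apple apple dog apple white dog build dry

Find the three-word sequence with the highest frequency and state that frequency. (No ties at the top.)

Trigram frequencies (highest first):
  apple apple apple: 4
  apple dog apple: 3
  apple has dry: 1
  has dry apple: 1
  dry apple dog: 1
  dog apple build: 1
  … (19 more, each ≤ 1)

"apple apple apple", 4 times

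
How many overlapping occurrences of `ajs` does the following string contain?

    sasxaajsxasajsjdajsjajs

4

Sliding a length-3 window over the 23 characters (21 positions):
  position 6–8: ajs
  position 12–14: ajs
  position 17–19: ajs
  position 21–23: ajs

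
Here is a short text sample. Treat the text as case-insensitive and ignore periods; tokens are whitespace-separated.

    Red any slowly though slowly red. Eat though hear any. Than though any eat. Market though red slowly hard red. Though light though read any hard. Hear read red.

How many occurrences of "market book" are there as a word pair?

0

Scanning the 28 overlapping bigram windows for "market book":
  (none found)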